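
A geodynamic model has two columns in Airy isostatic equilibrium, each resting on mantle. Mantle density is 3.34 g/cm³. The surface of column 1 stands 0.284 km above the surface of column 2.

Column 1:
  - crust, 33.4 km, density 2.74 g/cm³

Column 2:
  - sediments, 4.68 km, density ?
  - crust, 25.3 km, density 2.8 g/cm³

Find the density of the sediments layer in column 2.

Take the compensation level at the base of the deeper column (depth z_c below the surface of column 1) and equate Σ ρ_i t_i down to z_c; mantle fills any gap and the z_c terms cancel.
Column 1: 33.4×2.74 + (z_c − 33.4)×3.34
Column 2: 0.284×0 + 4.68×ρ + 25.3×2.8 + (z_c − 0.284 − 29.98)×3.34
The z_c×3.34 term appears on both sides and cancels. Collect the known terms of each column as K = Σ(ρt)_known − 3.34 × (depth of known layers): K_1 = 91.516 − 3.34×33.4 = −20.04; K_2 = 70.84 − 3.34×(0.284 + 29.98) = −30.24176.
Balance: K_1 = K_2 + 4.68×ρ, so ρ = (K_1 − K_2)/4.68 = 10.2018/4.68 = 2.18 g/cm³.

2.18 g/cm³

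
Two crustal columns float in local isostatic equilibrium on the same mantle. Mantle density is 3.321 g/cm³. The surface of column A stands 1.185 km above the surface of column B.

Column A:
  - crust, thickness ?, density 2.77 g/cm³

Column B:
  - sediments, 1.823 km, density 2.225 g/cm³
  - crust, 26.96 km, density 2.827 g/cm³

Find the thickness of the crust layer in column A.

Take the compensation level at the base of the deeper column (depth z_c below the surface of column A) and equate Σ ρ_i t_i down to z_c; mantle fills any gap and the z_c terms cancel.
Column A: x×2.77 + (z_c − 0 − x)×3.321
Column B: 1.185×0 + 1.823×2.225 + 26.96×2.827 + (z_c − 1.185 − 28.783)×3.321
The z_c×3.321 term appears on both sides and cancels. Collect the known terms of each column as K = Σ(ρt)_known − 3.321 × (depth of known layers): K_A = 0 − 3.321×0 = 0; K_B = 80.272095 − 3.321×(1.185 + 28.783) = −19.251633.
Balance: K_A − x×(3.321 − 2.77) = K_B, so x = (K_A − K_B)/(3.321 − 2.77) = 19.2516/0.551 = 34.9 km.

34.9 km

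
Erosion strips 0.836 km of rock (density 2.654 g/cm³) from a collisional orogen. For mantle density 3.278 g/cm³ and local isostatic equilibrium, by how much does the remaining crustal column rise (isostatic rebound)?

Unloading: uplift u = e ρ_c/ρ_m = 0.836 km × 2.654/3.278 = 0.677 km.

0.677 km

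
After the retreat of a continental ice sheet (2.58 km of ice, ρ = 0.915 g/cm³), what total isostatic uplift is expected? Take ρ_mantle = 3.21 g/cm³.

0.735 km

Removing the load lets mantle flow back in; uplift u satisfies ρ_ice t = ρ_m u.
u = t ρ_ice/ρ_m = 2.58 km × 0.915/3.21 = 0.735 km.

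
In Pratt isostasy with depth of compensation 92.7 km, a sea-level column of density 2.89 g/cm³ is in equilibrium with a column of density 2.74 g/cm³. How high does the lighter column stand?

ρ_ref D = ρ (D + h) → h = D (ρ_ref − ρ)/ρ.
h = 92.7 km × (2.89 − 2.74)/2.74 = 5.07 km.

5.07 km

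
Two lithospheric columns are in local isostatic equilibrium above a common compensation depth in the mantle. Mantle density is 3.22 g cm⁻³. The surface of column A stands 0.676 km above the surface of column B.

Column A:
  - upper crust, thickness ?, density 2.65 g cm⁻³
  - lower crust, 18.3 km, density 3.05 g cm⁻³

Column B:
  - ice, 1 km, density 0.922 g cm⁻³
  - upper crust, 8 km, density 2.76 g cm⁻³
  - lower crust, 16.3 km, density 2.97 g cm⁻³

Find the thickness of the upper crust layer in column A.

Take the compensation level at the base of the deeper column (depth z_c below the surface of column A) and equate Σ ρ_i t_i down to z_c; mantle fills any gap and the z_c terms cancel.
Column A: x×2.65 + 18.3×3.05 + (z_c − 18.3 − x)×3.22
Column B: 0.676×0 + 1×0.922 + 8×2.76 + 16.3×2.97 + (z_c − 0.676 − 25.3)×3.22
The z_c×3.22 term appears on both sides and cancels. Collect the known terms of each column as K = Σ(ρt)_known − 3.22 × (depth of known layers): K_A = 55.815 − 3.22×18.3 = −3.111; K_B = 71.413 − 3.22×(0.676 + 25.3) = −12.22972.
Balance: K_A − x×(3.22 − 2.65) = K_B, so x = (K_A − K_B)/(3.22 − 2.65) = 9.11872/0.57 = 16 km.

16 km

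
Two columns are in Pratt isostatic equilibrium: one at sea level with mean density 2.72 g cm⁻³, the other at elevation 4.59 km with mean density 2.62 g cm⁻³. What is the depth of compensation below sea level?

ρ_ref D = ρ (D + h) → D (ρ_ref − ρ) = ρ h.
D = ρ h/(ρ_ref − ρ) = 2.62 × 4.59 km/(2.72 − 2.62) = 120 km.

120 km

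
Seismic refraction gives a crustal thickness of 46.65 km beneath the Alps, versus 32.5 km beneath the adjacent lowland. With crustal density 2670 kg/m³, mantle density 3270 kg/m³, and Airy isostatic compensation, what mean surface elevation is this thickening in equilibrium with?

Excess crust Δ = 46.65 km − 32.5 km = 14.15 km, split between elevation h and root r with h + r = Δ.
Airy balance ρ_c h = (ρ_m − ρ_c) r gives r = h ρ_c/(ρ_m − ρ_c), so h (1 + ρ_c/(ρ_m − ρ_c)) = Δ, i.e. h = Δ (ρ_m − ρ_c)/ρ_m.
h = 14.15 km × 600/3270 = 2.6 km.

2.6 km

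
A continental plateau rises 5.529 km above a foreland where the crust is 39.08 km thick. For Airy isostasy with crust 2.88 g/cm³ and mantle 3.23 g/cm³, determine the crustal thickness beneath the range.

Root depth r = h ρ_c / (ρ_m − ρ_c) = 5.529 km × 2.88 / 0.35 = 45.5 km.
Total thickness = T + h + r = 39.08 km + 5.529 km + 45.5 km = 90.1 km.

90.1 km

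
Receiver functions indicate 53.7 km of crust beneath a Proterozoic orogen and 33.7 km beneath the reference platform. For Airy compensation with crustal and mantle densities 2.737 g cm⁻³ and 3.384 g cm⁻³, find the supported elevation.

3.82 km

Excess crust Δ = 53.7 km − 33.7 km = 20 km, split between elevation h and root r with h + r = Δ.
Airy balance ρ_c h = (ρ_m − ρ_c) r gives r = h ρ_c/(ρ_m − ρ_c), so h (1 + ρ_c/(ρ_m − ρ_c)) = Δ, i.e. h = Δ (ρ_m − ρ_c)/ρ_m.
h = 20 km × 0.647/3.384 = 3.82 km.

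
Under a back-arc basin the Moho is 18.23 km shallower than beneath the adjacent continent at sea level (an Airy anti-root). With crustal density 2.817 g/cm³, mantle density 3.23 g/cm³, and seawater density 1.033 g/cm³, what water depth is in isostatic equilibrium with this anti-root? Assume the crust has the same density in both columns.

4.22 km

Replacing a thickness d of crust by seawater at the top must be balanced by replacing crust with mantle at the base: d (ρ_c − ρ_w) = a (ρ_m − ρ_c).
d = a (ρ_m − ρ_c)/(ρ_c − ρ_w) = 18.23 km × 0.413/1.784 = 4.22 km.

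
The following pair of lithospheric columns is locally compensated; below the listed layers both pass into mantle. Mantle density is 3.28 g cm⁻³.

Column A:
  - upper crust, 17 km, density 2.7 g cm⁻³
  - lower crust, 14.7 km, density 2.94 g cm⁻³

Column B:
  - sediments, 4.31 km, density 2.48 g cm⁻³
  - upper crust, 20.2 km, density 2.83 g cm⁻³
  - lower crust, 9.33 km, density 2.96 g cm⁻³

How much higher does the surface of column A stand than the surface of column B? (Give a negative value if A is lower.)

−0.203 km

For any compensation level in the mantle, the mantle terms cancel and isostasy reduces to e = (Σt_A − Σt_B) − (Σ(ρt)_A − Σ(ρt)_B) / ρ_m.
Σt_A = 31.7 km; Σt_B = 33.84 km; Σ(ρt)_A = 89.118; Σ(ρt)_B = 95.4716 (in km·g cm⁻³).
e = (31.7 − 33.84) − (89.118 − 95.4716) / 3.28 = −0.203 km.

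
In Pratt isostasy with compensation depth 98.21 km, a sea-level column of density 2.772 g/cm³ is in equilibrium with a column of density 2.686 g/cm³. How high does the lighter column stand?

ρ_ref D = ρ (D + h) → h = D (ρ_ref − ρ)/ρ.
h = 98.21 km × (2.772 − 2.686)/2.686 = 3.14 km.

3.14 km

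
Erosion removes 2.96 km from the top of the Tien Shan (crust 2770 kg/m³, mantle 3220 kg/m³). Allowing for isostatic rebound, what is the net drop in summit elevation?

0.414 km

Rebound u = e ρ_c/ρ_m = 2.96 km × 2770/3220 = 2.546 km.
Net surface drop = e − u = 2.96 km − 2.546 km = e (ρ_m − ρ_c)/ρ_m = 0.414 km.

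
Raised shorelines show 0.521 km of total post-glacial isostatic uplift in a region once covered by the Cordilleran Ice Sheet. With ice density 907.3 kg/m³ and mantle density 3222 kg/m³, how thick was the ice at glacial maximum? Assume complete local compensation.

u = t ρ_ice/ρ_m → t = u ρ_m/ρ_ice = 0.521 km × 3222/907.3 = 1.85 km.

1.85 km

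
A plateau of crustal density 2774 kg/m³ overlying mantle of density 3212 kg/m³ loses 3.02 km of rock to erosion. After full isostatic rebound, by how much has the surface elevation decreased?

Rebound u = e ρ_c/ρ_m = 3.02 km × 2774/3212 = 2.608 km.
Net surface drop = e − u = 3.02 km − 2.608 km = e (ρ_m − ρ_c)/ρ_m = 0.412 km.

0.412 km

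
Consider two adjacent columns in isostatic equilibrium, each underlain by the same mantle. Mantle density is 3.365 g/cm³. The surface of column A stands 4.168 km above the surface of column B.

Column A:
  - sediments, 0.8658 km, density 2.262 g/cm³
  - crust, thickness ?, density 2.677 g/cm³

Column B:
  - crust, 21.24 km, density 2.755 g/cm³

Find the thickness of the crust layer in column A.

Take the compensation level at the base of the deeper column (depth z_c below the surface of column A) and equate Σ ρ_i t_i down to z_c; mantle fills any gap and the z_c terms cancel.
Column A: 0.8658×2.262 + x×2.677 + (z_c − 0.8658 − x)×3.365
Column B: 4.168×0 + 21.24×2.755 + (z_c − 4.168 − 21.24)×3.365
The z_c×3.365 term appears on both sides and cancels. Collect the known terms of each column as K = Σ(ρt)_known − 3.365 × (depth of known layers): K_A = 1.9584396 − 3.365×0.8658 = −0.9549774; K_B = 58.5162 − 3.365×(4.168 + 21.24) = −26.98172.
Balance: K_A − x×(3.365 − 2.677) = K_B, so x = (K_A − K_B)/(3.365 − 2.677) = 26.0267/0.688 = 37.8 km.

37.8 km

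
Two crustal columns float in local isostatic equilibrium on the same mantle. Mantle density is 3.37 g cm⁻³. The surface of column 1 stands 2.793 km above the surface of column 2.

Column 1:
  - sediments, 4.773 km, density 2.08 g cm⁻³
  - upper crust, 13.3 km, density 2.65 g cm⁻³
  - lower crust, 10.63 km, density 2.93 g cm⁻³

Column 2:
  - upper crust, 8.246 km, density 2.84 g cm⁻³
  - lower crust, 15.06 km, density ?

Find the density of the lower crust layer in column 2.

2.93 g cm⁻³

Take the compensation level at the base of the deeper column (depth z_c below the surface of column 1) and equate Σ ρ_i t_i down to z_c; mantle fills any gap and the z_c terms cancel.
Column 1: 4.773×2.08 + 13.3×2.65 + 10.63×2.93 + (z_c − 28.703)×3.37
Column 2: 2.793×0 + 8.246×2.84 + 15.06×ρ + (z_c − 2.793 − 23.306)×3.37
The z_c×3.37 term appears on both sides and cancels. Collect the known terms of each column as K = Σ(ρt)_known − 3.37 × (depth of known layers): K_1 = 76.31874 − 3.37×28.703 = −20.41037; K_2 = 23.41864 − 3.37×(2.793 + 23.306) = −64.53499.
Balance: K_1 = K_2 + 15.06×ρ, so ρ = (K_1 − K_2)/15.06 = 44.1246/15.06 = 2.93 g cm⁻³.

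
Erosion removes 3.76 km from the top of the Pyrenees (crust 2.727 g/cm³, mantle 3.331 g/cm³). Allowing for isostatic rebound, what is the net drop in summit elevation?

Rebound u = e ρ_c/ρ_m = 3.76 km × 2.727/3.331 = 3.078 km.
Net surface drop = e − u = 3.76 km − 3.078 km = e (ρ_m − ρ_c)/ρ_m = 0.682 km.

0.682 km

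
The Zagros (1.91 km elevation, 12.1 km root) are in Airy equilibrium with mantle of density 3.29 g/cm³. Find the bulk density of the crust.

ρ_c h = (ρ_m − ρ_c) r → ρ_c (h + r) = ρ_m r → ρ_c = ρ_m r / (h + r).
ρ_c = 3.29 × 12.1 km / (1.91 km + 12.1 km) = 2.84 g/cm³.

2.84 g/cm³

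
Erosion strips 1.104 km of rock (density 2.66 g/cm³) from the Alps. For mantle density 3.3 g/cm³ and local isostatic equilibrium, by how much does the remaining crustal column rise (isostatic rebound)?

Unloading: uplift u = e ρ_c/ρ_m = 1.104 km × 2.66/3.3 = 0.89 km.

0.89 km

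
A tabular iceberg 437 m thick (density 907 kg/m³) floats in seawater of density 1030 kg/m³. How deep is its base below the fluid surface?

385 m

Draft d = t ρ_obj/ρ_fluid = 437 m × 907/1030 = 385 m.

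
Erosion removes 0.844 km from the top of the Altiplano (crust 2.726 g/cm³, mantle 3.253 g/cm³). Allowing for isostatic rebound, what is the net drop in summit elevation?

0.137 km

Rebound u = e ρ_c/ρ_m = 0.844 km × 2.726/3.253 = 0.7073 km.
Net surface drop = e − u = 0.844 km − 0.7073 km = e (ρ_m − ρ_c)/ρ_m = 0.137 km.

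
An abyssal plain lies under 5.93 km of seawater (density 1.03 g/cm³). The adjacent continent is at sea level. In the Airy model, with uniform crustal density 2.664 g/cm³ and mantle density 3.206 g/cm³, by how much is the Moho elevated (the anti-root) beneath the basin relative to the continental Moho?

17.9 km

By Archimedes' principle applied to the lithosphere: replacing crust with seawater at the top is compensated by replacing crust with mantle at the base: d (ρ_c − ρ_w) = a (ρ_m − ρ_c).
a = d (ρ_c − ρ_w)/(ρ_m − ρ_c) = 5.93 km × 1.634/0.542 = 17.9 km.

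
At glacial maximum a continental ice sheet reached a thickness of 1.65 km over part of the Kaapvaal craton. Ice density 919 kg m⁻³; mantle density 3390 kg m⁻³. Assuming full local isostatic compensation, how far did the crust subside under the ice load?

By Archimedes' principle applied to the lithosphere: the ice load ρ_ice t is balanced by mantle displaced below, ρ_m s.
s = t ρ_ice / ρ_m = 1.65 km × 919/3390 = 0.447 km.

0.447 km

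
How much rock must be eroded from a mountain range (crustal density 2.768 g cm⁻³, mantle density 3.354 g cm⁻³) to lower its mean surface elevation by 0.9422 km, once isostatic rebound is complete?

5.39 km

Net drop Δ = e − u = e − e ρ_c/ρ_m = e (ρ_m − ρ_c)/ρ_m.
e = Δ ρ_m/(ρ_m − ρ_c) = 0.9422 km × 3.354/0.586 = 5.39 km.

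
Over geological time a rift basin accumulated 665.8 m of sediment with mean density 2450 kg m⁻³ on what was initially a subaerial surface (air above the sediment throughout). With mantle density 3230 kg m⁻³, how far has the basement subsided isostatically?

Subaerial load: s = t ρ_sed / ρ_m = 665.8 m × 2450/3230 = 505 m.

505 m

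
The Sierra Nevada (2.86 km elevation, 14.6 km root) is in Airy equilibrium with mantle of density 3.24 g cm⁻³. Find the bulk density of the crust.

2.71 g cm⁻³

ρ_c h = (ρ_m − ρ_c) r → ρ_c (h + r) = ρ_m r → ρ_c = ρ_m r / (h + r).
ρ_c = 3.24 × 14.6 km / (2.86 km + 14.6 km) = 2.71 g cm⁻³.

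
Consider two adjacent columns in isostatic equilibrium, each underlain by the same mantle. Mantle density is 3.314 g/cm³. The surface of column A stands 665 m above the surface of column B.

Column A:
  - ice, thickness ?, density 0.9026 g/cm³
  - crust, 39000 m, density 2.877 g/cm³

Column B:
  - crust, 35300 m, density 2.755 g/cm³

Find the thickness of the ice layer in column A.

2030 m

Take the compensation level at the base of the deeper column (depth z_c below the surface of column A) and equate Σ ρ_i t_i down to z_c; mantle fills any gap and the z_c terms cancel.
Column A: x×0.9026 + 39000×2.877 + (z_c − 39000 − x)×3.314
Column B: 665×0 + 35300×2.755 + (z_c − 665 − 35300)×3.314
The z_c×3.314 term appears on both sides and cancels. Collect the known terms of each column as K = Σ(ρt)_known − 3.314 × (depth of known layers): K_A = 112203 − 3.314×39000 = −17043; K_B = 97251.5 − 3.314×(665 + 35300) = −21936.51.
Balance: K_A − x×(3.314 − 0.9026) = K_B, so x = (K_A − K_B)/(3.314 − 0.9026) = 4893.51/2.4114 = 2030 m.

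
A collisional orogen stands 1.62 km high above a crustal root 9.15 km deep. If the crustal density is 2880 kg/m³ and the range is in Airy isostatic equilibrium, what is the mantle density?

Airy balance: ρ_c h = (ρ_m − ρ_c) r → ρ_m = ρ_c (1 + h/r).
ρ_m = 2880 × (1 + 1.62 km/9.15 km) = 3390 kg/m³.

3390 kg/m³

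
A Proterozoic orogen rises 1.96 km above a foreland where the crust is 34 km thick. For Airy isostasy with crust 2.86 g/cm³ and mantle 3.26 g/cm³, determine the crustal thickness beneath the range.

Root depth r = h ρ_c / (ρ_m − ρ_c) = 1.96 km × 2.86 / 0.4 = 14.01 km.
Total thickness = T + h + r = 34 km + 1.96 km + 14.01 km = 50 km.

50 km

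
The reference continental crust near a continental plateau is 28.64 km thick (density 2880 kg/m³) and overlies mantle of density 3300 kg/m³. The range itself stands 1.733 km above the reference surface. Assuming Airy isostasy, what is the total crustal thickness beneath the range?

Root depth r = h ρ_c / (ρ_m − ρ_c) = 1.733 km × 2880 / 420 = 11.88 km.
Total thickness = T + h + r = 28.64 km + 1.733 km + 11.88 km = 42.3 km.

42.3 km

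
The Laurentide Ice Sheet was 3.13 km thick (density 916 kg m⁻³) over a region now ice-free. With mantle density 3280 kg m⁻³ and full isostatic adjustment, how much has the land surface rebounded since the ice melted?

Removing the load lets mantle flow back in; uplift u satisfies ρ_ice t = ρ_m u.
u = t ρ_ice/ρ_m = 3.13 km × 916/3280 = 0.874 km.

0.874 km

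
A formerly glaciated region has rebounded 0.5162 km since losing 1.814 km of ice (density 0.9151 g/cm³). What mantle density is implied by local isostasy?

ρ_m = ρ_ice t / u = 0.9151 × 1.814 km/0.5162 km = 3.22 g/cm³.

3.22 g/cm³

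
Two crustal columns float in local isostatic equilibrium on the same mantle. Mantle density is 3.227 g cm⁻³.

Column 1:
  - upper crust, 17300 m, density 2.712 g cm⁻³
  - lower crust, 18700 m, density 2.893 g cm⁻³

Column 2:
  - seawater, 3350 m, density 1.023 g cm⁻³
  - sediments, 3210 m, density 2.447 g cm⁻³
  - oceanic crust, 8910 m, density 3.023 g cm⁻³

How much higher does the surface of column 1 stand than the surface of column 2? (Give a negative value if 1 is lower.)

For any compensation level in the mantle, the mantle terms cancel and isostasy reduces to e = (Σt_1 − Σt_2) − (Σ(ρt)_1 − Σ(ρt)_2) / ρ_m.
Σt_1 = 36000 m; Σt_2 = 15470 m; Σ(ρt)_1 = 101016.7; Σ(ρt)_2 = 38216.85 (in m·g cm⁻³).
e = (36000 − 15470) − (101016.7 − 38216.85) / 3.227 = 1070 m.

1070 m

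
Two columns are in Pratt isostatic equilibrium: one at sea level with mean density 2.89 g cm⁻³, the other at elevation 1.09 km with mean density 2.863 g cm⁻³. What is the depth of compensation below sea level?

ρ_ref D = ρ (D + h) → D (ρ_ref − ρ) = ρ h.
D = ρ h/(ρ_ref − ρ) = 2.863 × 1.09 km/(2.89 − 2.863) = 116 km.

116 km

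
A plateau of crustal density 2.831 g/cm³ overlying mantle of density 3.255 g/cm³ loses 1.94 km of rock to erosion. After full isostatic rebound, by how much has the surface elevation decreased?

Rebound u = e ρ_c/ρ_m = 1.94 km × 2.831/3.255 = 1.687 km.
Net surface drop = e − u = 1.94 km − 1.687 km = e (ρ_m − ρ_c)/ρ_m = 0.253 km.

0.253 km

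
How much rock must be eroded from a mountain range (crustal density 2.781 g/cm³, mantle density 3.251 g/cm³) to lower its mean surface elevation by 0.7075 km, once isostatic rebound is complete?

4.89 km

Net drop Δ = e − u = e − e ρ_c/ρ_m = e (ρ_m − ρ_c)/ρ_m.
e = Δ ρ_m/(ρ_m − ρ_c) = 0.7075 km × 3.251/0.47 = 4.89 km.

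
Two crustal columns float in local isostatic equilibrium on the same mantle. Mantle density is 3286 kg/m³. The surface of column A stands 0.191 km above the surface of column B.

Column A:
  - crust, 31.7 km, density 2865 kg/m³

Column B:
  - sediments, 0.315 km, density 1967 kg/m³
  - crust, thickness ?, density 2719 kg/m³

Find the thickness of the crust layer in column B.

21.7 km

Take the compensation level at the base of the deeper column (depth z_c below the surface of column A) and equate Σ ρ_i t_i down to z_c; mantle fills any gap and the z_c terms cancel.
Column A: 31.7×2865 + (z_c − 31.7)×3286
Column B: 0.191×0 + 0.315×1967 + x×2719 + (z_c − 0.191 − 0.315 − x)×3286
The z_c×3286 term appears on both sides and cancels. Collect the known terms of each column as K = Σ(ρt)_known − 3286 × (depth of known layers): K_A = 90820.5 − 3286×31.7 = −13345.7; K_B = 619.605 − 3286×(0.191 + 0.315) = −1043.111.
Balance: K_A = K_B − x×(3286 − 2719), so x = (K_B − K_A)/(3286 − 2719) = 12302.6/567 = 21.7 km.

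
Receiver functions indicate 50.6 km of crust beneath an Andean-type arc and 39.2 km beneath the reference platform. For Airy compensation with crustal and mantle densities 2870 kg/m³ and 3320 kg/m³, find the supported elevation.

1.55 km

Excess crust Δ = 50.6 km − 39.2 km = 11.4 km, split between elevation h and root r with h + r = Δ.
Airy balance ρ_c h = (ρ_m − ρ_c) r gives r = h ρ_c/(ρ_m − ρ_c), so h (1 + ρ_c/(ρ_m − ρ_c)) = Δ, i.e. h = Δ (ρ_m − ρ_c)/ρ_m.
h = 11.4 km × 450/3320 = 1.55 km.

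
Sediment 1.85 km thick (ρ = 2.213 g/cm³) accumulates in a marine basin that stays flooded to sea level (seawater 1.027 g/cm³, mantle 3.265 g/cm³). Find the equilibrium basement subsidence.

0.98 km

Submarine loading: the sediment displaces seawater, and the subsidence is in turn flooded, so s (ρ_m − ρ_w) = t (ρ_sed − ρ_w).
s = 1.85 km × (2.213 − 1.027) / (3.265 − 1.027) = 0.98 km.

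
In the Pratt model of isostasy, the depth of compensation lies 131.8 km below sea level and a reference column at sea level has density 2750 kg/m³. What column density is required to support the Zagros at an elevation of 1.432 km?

2720 kg/m³

Pratt balance: ρ_ref D = ρ (D + h).
ρ = ρ_ref D/(D + h) = 2750 × 131.8 km/(131.8 km + 1.432 km) = 2720 kg/m³.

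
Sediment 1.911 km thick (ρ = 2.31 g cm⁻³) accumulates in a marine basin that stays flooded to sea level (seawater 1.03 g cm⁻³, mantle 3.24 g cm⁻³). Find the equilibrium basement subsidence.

1.11 km

Submarine loading: the sediment displaces seawater, and the subsidence is in turn flooded, so s (ρ_m − ρ_w) = t (ρ_sed − ρ_w).
s = 1.911 km × (2.31 − 1.03) / (3.24 − 1.03) = 1.11 km.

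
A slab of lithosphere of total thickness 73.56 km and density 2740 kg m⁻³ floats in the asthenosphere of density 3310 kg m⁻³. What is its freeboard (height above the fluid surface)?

Floating equilibrium: submerged depth d = t ρ_obj/ρ_fluid = 73.56 km × 2740/3310 = 60.89 km.
Freeboard = t − d = 73.56 km − 60.89 km = 12.7 km.

12.7 km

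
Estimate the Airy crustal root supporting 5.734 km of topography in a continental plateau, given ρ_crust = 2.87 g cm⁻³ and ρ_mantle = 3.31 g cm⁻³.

37.4 km

For local isostatic compensation: the weight of the topography is balanced by the buoyancy of the root, ρ_c h = (ρ_m − ρ_c) r.
r = h · ρ_c / (ρ_m − ρ_c) = 5.734 km × 2.87 / (3.31 − 2.87) = 37.4 km.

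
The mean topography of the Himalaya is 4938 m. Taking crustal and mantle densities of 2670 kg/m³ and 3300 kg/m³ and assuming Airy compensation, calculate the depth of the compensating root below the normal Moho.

20900 m

In Airy isostatic equilibrium: the weight of the topography is balanced by the buoyancy of the root, ρ_c h = (ρ_m − ρ_c) r.
r = h · ρ_c / (ρ_m − ρ_c) = 4938 m × 2670 / (3300 − 2670) = 20900 m.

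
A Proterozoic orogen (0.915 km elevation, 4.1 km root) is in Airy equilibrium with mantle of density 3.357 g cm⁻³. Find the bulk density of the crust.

2.74 g cm⁻³

ρ_c h = (ρ_m − ρ_c) r → ρ_c (h + r) = ρ_m r → ρ_c = ρ_m r / (h + r).
ρ_c = 3.357 × 4.1 km / (0.915 km + 4.1 km) = 2.74 g cm⁻³.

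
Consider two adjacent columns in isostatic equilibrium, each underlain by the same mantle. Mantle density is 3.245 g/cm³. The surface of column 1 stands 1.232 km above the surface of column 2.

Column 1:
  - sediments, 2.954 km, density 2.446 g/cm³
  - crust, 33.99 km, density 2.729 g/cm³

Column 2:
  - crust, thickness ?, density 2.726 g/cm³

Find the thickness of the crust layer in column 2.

Take the compensation level at the base of the deeper column (depth z_c below the surface of column 1) and equate Σ ρ_i t_i down to z_c; mantle fills any gap and the z_c terms cancel.
Column 1: 2.954×2.446 + 33.99×2.729 + (z_c − 36.944)×3.245
Column 2: 1.232×0 + x×2.726 + (z_c − 1.232 − 0 − x)×3.245
The z_c×3.245 term appears on both sides and cancels. Collect the known terms of each column as K = Σ(ρt)_known − 3.245 × (depth of known layers): K_1 = 99.984194 − 3.245×36.944 = −19.899086; K_2 = 0 − 3.245×(1.232 + 0) = −3.99784.
Balance: K_1 = K_2 − x×(3.245 − 2.726), so x = (K_2 − K_1)/(3.245 − 2.726) = 15.9012/0.519 = 30.6 km.

30.6 km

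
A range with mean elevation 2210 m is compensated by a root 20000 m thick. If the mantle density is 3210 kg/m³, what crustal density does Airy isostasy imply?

ρ_c h = (ρ_m − ρ_c) r → ρ_c (h + r) = ρ_m r → ρ_c = ρ_m r / (h + r).
ρ_c = 3210 × 20000 m / (2210 m + 20000 m) = 2890 kg/m³.

2890 kg/m³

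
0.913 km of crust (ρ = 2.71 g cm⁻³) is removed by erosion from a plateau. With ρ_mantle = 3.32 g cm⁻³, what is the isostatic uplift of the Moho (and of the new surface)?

Unloading: uplift u = e ρ_c/ρ_m = 0.913 km × 2.71/3.32 = 0.745 km.

0.745 km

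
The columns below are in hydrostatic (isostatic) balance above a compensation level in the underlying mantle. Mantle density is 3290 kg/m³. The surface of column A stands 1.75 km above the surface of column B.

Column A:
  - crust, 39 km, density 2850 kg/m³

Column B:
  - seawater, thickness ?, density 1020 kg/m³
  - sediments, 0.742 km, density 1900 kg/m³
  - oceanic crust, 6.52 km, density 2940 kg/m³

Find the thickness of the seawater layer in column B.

Take the compensation level at the base of the deeper column (depth z_c below the surface of column A) and equate Σ ρ_i t_i down to z_c; mantle fills any gap and the z_c terms cancel.
Column A: 39×2850 + (z_c − 39)×3290
Column B: 1.75×0 + x×1020 + 0.742×1900 + 6.52×2940 + (z_c − 1.75 − 7.262 − x)×3290
The z_c×3290 term appears on both sides and cancels. Collect the known terms of each column as K = Σ(ρt)_known − 3290 × (depth of known layers): K_A = 111150 − 3290×39 = −17160; K_B = 20578.6 − 3290×(1.75 + 7.262) = −9070.88.
Balance: K_A = K_B − x×(3290 − 1020), so x = (K_B − K_A)/(3290 − 1020) = 8089.12/2270 = 3.56 km.

3.56 km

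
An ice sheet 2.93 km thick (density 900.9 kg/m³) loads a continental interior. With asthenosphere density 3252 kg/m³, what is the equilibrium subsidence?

0.812 km

Equating mass per unit area of the two columns: the ice load ρ_ice t is balanced by mantle displaced below, ρ_m s.
s = t ρ_ice / ρ_m = 2.93 km × 900.9/3252 = 0.812 km.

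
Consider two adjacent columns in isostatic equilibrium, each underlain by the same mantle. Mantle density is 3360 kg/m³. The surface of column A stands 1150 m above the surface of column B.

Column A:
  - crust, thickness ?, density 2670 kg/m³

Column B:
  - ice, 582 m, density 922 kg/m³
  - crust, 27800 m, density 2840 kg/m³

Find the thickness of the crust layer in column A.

Take the compensation level at the base of the deeper column (depth z_c below the surface of column A) and equate Σ ρ_i t_i down to z_c; mantle fills any gap and the z_c terms cancel.
Column A: x×2670 + (z_c − 0 − x)×3360
Column B: 1150×0 + 582×922 + 27800×2840 + (z_c − 1150 − 28382)×3360
The z_c×3360 term appears on both sides and cancels. Collect the known terms of each column as K = Σ(ρt)_known − 3360 × (depth of known layers): K_A = 0 − 3360×0 = 0; K_B = 79488604 − 3360×(1150 + 28382) = −19738916.
Balance: K_A − x×(3360 − 2670) = K_B, so x = (K_A − K_B)/(3360 − 2670) = 19738900/690 = 28600 m.

28600 m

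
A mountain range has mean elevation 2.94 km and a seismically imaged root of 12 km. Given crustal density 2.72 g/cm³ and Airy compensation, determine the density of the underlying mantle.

Airy balance: ρ_c h = (ρ_m − ρ_c) r → ρ_m = ρ_c (1 + h/r).
ρ_m = 2.72 × (1 + 2.94 km/12 km) = 3.39 g/cm³.

3.39 g/cm³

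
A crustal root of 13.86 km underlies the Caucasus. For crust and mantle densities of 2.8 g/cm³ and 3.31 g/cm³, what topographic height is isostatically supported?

Balancing pressure at the compensation depth: ρ_c h = (ρ_m − ρ_c) r.
h = r (ρ_m − ρ_c) / ρ_c = 13.86 km × (3.31 − 2.8) / 2.8 = 2.52 km.

2.52 km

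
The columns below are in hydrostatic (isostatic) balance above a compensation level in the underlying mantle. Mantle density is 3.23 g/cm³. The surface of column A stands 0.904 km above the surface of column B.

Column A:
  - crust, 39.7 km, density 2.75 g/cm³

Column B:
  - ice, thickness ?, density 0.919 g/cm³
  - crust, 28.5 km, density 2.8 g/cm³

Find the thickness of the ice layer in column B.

Take the compensation level at the base of the deeper column (depth z_c below the surface of column A) and equate Σ ρ_i t_i down to z_c; mantle fills any gap and the z_c terms cancel.
Column A: 39.7×2.75 + (z_c − 39.7)×3.23
Column B: 0.904×0 + x×0.919 + 28.5×2.8 + (z_c − 0.904 − 28.5 − x)×3.23
The z_c×3.23 term appears on both sides and cancels. Collect the known terms of each column as K = Σ(ρt)_known − 3.23 × (depth of known layers): K_A = 109.175 − 3.23×39.7 = −19.056; K_B = 79.8 − 3.23×(0.904 + 28.5) = −15.17492.
Balance: K_A = K_B − x×(3.23 − 0.919), so x = (K_B − K_A)/(3.23 − 0.919) = 3.88108/2.311 = 1.68 km.

1.68 km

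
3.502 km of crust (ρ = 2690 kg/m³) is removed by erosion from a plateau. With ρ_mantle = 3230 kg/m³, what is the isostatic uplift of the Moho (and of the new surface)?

Unloading: uplift u = e ρ_c/ρ_m = 3.502 km × 2690/3230 = 2.92 km.

2.92 km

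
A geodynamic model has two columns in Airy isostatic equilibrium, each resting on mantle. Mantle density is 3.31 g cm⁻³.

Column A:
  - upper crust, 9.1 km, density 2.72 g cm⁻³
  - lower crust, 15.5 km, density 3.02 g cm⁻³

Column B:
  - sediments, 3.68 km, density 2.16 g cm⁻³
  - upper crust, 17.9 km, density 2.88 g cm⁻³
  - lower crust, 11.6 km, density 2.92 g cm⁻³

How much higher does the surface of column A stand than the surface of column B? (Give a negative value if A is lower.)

For any compensation level in the mantle, the mantle terms cancel and isostasy reduces to e = (Σt_A − Σt_B) − (Σ(ρt)_A − Σ(ρt)_B) / ρ_m.
Σt_A = 24.6 km; Σt_B = 33.18 km; Σ(ρt)_A = 71.562; Σ(ρt)_B = 93.3728 (in km·g cm⁻³).
e = (24.6 − 33.18) − (71.562 − 93.3728) / 3.31 = −1.99 km.

−1.99 km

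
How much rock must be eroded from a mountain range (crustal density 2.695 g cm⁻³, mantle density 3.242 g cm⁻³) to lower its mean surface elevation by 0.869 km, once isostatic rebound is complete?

Net drop Δ = e − u = e − e ρ_c/ρ_m = e (ρ_m − ρ_c)/ρ_m.
e = Δ ρ_m/(ρ_m − ρ_c) = 0.869 km × 3.242/0.547 = 5.15 km.

5.15 km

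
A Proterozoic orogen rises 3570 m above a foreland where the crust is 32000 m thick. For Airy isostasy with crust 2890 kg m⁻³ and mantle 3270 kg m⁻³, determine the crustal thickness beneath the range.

Root depth r = h ρ_c / (ρ_m − ρ_c) = 3570 m × 2890 / 380 = 27150 m.
Total thickness = T + h + r = 32000 m + 3570 m + 27150 m = 62700 m.

62700 m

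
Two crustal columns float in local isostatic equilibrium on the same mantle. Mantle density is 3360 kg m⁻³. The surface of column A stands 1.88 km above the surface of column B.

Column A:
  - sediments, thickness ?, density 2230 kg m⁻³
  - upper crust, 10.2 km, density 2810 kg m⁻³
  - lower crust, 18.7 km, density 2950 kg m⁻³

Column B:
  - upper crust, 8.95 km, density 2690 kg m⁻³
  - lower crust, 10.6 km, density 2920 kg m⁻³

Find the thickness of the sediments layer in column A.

3.27 km

Take the compensation level at the base of the deeper column (depth z_c below the surface of column A) and equate Σ ρ_i t_i down to z_c; mantle fills any gap and the z_c terms cancel.
Column A: x×2230 + 10.2×2810 + 18.7×2950 + (z_c − 28.9 − x)×3360
Column B: 1.88×0 + 8.95×2690 + 10.6×2920 + (z_c − 1.88 − 19.55)×3360
The z_c×3360 term appears on both sides and cancels. Collect the known terms of each column as K = Σ(ρt)_known − 3360 × (depth of known layers): K_A = 83827 − 3360×28.9 = −13277; K_B = 55027.5 − 3360×(1.88 + 19.55) = −16977.3.
Balance: K_A − x×(3360 − 2230) = K_B, so x = (K_A − K_B)/(3360 − 2230) = 3700.3/1130 = 3.27 km.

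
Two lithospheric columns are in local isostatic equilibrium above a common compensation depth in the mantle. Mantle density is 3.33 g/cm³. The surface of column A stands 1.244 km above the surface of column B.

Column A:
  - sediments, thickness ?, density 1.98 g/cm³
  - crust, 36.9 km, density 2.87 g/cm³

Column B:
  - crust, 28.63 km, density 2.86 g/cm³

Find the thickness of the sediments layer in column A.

0.463 km

Take the compensation level at the base of the deeper column (depth z_c below the surface of column A) and equate Σ ρ_i t_i down to z_c; mantle fills any gap and the z_c terms cancel.
Column A: x×1.98 + 36.9×2.87 + (z_c − 36.9 − x)×3.33
Column B: 1.244×0 + 28.63×2.86 + (z_c − 1.244 − 28.63)×3.33
The z_c×3.33 term appears on both sides and cancels. Collect the known terms of each column as K = Σ(ρt)_known − 3.33 × (depth of known layers): K_A = 105.903 − 3.33×36.9 = −16.974; K_B = 81.8818 − 3.33×(1.244 + 28.63) = −17.59862.
Balance: K_A − x×(3.33 − 1.98) = K_B, so x = (K_A − K_B)/(3.33 − 1.98) = 0.62462/1.35 = 0.463 km.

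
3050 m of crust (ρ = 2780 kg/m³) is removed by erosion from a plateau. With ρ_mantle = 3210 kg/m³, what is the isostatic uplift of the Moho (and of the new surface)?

Unloading: uplift u = e ρ_c/ρ_m = 3050 m × 2780/3210 = 2640 m.

2640 m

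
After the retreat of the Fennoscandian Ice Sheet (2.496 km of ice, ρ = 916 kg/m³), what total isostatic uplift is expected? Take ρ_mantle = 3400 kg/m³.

0.672 km

Removing the load lets mantle flow back in; uplift u satisfies ρ_ice t = ρ_m u.
u = t ρ_ice/ρ_m = 2.496 km × 916/3400 = 0.672 km.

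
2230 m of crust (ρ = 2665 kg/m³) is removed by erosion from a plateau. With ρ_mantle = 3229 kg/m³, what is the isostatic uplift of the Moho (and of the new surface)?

1840 m

Unloading: uplift u = e ρ_c/ρ_m = 2230 m × 2665/3229 = 1840 m.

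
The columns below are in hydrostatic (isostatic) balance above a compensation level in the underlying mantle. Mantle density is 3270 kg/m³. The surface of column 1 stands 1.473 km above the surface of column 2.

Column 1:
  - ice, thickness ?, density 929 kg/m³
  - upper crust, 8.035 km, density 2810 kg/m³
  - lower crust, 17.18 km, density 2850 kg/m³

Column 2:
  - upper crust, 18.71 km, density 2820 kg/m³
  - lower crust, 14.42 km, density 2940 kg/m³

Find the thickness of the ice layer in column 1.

3.03 km

Take the compensation level at the base of the deeper column (depth z_c below the surface of column 1) and equate Σ ρ_i t_i down to z_c; mantle fills any gap and the z_c terms cancel.
Column 1: x×929 + 8.035×2810 + 17.18×2850 + (z_c − 25.215 − x)×3270
Column 2: 1.473×0 + 18.71×2820 + 14.42×2940 + (z_c − 1.473 − 33.13)×3270
The z_c×3270 term appears on both sides and cancels. Collect the known terms of each column as K = Σ(ρt)_known − 3270 × (depth of known layers): K_1 = 71541.35 − 3270×25.215 = −10911.7; K_2 = 95157 − 3270×(1.473 + 33.13) = −17994.81.
Balance: K_1 − x×(3270 − 929) = K_2, so x = (K_1 − K_2)/(3270 − 929) = 7083.11/2341 = 3.03 km.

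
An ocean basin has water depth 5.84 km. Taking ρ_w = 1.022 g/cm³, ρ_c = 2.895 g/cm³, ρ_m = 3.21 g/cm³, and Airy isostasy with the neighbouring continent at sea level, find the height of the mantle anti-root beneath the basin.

Isostatic balance requires: replacing crust with seawater at the top is compensated by replacing crust with mantle at the base: d (ρ_c − ρ_w) = a (ρ_m − ρ_c).
a = d (ρ_c − ρ_w)/(ρ_m − ρ_c) = 5.84 km × 1.873/0.315 = 34.7 km.

34.7 km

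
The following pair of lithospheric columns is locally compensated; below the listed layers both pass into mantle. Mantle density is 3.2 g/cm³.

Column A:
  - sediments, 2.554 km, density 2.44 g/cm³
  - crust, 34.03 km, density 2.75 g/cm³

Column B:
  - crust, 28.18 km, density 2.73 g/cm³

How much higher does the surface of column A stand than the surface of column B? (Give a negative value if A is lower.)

1.25 km

For any compensation level in the mantle, the mantle terms cancel and isostasy reduces to e = (Σt_A − Σt_B) − (Σ(ρt)_A − Σ(ρt)_B) / ρ_m.
Σt_A = 36.584 km; Σt_B = 28.18 km; Σ(ρt)_A = 99.81426; Σ(ρt)_B = 76.9314 (in km·g/cm³).
e = (36.584 − 28.18) − (99.81426 − 76.9314) / 3.2 = 1.25 km.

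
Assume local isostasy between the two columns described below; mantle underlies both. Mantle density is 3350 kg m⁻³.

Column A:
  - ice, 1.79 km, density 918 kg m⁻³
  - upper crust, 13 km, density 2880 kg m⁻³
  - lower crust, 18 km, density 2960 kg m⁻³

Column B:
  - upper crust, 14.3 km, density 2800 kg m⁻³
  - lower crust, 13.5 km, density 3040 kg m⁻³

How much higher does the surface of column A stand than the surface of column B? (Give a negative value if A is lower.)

For any compensation level in the mantle, the mantle terms cancel and isostasy reduces to e = (Σt_A − Σt_B) − (Σ(ρt)_A − Σ(ρt)_B) / ρ_m.
Σt_A = 32.79 km; Σt_B = 27.8 km; Σ(ρt)_A = 92363.22; Σ(ρt)_B = 81080 (in km·kg m⁻³).
e = (32.79 − 27.8) − (92363.22 − 81080) / 3350 = 1.62 km.

1.62 km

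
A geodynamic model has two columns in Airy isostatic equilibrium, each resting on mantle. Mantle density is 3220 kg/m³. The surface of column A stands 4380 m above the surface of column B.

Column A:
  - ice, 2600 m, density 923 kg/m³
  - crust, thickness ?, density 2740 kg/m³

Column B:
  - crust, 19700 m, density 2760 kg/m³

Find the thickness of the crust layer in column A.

35800 m

Take the compensation level at the base of the deeper column (depth z_c below the surface of column A) and equate Σ ρ_i t_i down to z_c; mantle fills any gap and the z_c terms cancel.
Column A: 2600×923 + x×2740 + (z_c − 2600 − x)×3220
Column B: 4380×0 + 19700×2760 + (z_c − 4380 − 19700)×3220
The z_c×3220 term appears on both sides and cancels. Collect the known terms of each column as K = Σ(ρt)_known − 3220 × (depth of known layers): K_A = 2399800 − 3220×2600 = −5972200; K_B = 54372000 − 3220×(4380 + 19700) = −23165600.
Balance: K_A − x×(3220 − 2740) = K_B, so x = (K_A − K_B)/(3220 − 2740) = 17193400/480 = 35800 m.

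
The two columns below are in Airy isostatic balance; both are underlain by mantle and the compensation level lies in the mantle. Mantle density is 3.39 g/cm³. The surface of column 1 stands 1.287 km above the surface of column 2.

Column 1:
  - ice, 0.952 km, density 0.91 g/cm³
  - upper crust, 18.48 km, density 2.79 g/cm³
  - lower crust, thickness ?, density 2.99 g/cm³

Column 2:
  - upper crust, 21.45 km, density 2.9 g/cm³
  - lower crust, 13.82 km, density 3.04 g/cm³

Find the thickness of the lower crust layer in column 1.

Take the compensation level at the base of the deeper column (depth z_c below the surface of column 1) and equate Σ ρ_i t_i down to z_c; mantle fills any gap and the z_c terms cancel.
Column 1: 0.952×0.91 + 18.48×2.79 + x×2.99 + (z_c − 19.432 − x)×3.39
Column 2: 1.287×0 + 21.45×2.9 + 13.82×3.04 + (z_c − 1.287 − 35.27)×3.39
The z_c×3.39 term appears on both sides and cancels. Collect the known terms of each column as K = Σ(ρt)_known − 3.39 × (depth of known layers): K_1 = 52.42552 − 3.39×19.432 = −13.44896; K_2 = 104.2178 − 3.39×(1.287 + 35.27) = −19.71043.
Balance: K_1 − x×(3.39 − 2.99) = K_2, so x = (K_1 − K_2)/(3.39 − 2.99) = 6.26147/0.4 = 15.7 km.

15.7 km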